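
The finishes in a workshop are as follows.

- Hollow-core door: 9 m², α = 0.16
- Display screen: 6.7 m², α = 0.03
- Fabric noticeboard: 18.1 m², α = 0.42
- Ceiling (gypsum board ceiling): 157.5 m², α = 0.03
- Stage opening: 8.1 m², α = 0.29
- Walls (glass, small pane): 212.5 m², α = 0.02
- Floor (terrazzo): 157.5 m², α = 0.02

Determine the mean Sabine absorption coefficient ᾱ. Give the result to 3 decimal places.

0.042

Total surface area S = 569.4 m².
Weighted sum Σ Sα = 23.717.
ᾱ = A/S = 0.042.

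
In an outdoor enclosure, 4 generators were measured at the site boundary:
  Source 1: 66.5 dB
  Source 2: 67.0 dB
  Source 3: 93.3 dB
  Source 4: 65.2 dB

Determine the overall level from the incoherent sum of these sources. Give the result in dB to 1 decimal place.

Sum in the linear (power) domain: Σ 10^(Lᵢ/10) = 10^(66.5/10) + 10^(67.0/10) + 10^(93.3/10) + 10^(65.2/10) = 2.151e+09.
Back to dB: 10·log₁₀ Σ = 93.3 dB.

93.3 dB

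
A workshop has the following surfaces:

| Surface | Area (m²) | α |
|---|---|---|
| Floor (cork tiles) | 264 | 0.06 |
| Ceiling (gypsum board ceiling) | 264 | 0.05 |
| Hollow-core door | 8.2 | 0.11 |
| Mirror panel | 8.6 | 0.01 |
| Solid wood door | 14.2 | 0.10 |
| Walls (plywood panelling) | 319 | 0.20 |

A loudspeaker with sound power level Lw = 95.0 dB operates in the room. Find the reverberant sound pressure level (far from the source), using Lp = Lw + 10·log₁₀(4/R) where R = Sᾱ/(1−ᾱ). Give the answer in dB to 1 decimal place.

80.7 dB

A = 95.248 sabins; S = 878.0 m².
ᾱ = 95.248/878.0 = 0.1085; R = Sᾱ/(1−ᾱ) = 95.248/(1−0.1085) = 106.840 m².
Lp = 95.0 + 10·log₁₀(4/106.840) = 95.0 + (-14.27) = 80.7 dB.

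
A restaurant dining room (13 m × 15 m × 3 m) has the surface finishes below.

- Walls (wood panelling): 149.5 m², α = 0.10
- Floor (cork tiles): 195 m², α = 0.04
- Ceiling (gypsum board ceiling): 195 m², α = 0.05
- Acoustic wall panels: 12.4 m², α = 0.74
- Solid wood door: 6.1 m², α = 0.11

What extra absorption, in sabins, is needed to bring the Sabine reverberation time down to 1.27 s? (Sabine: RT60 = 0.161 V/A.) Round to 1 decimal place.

31.8 sabins

A₁ = Σ Sᵢαᵢ = 149.5·0.10 + 195·0.04 + 195·0.05 + 12.4·0.74 + 6.1·0.11 = 42.347 sabins.
Target A₂ = 0.161·585/1.27 = 74.161 sabins (V = 585 m³).
Additional absorption ΔA = 74.161 − 42.347 = 31.8 sabins.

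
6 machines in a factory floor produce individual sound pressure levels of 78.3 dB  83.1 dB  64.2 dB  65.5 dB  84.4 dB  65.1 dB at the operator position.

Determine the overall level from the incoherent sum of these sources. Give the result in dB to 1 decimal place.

Σ 10^(Lᵢ/10) = 5.566e+08.
L_total = 10·log₁₀(5.566e+08) = 87.5 dB.

87.5 dB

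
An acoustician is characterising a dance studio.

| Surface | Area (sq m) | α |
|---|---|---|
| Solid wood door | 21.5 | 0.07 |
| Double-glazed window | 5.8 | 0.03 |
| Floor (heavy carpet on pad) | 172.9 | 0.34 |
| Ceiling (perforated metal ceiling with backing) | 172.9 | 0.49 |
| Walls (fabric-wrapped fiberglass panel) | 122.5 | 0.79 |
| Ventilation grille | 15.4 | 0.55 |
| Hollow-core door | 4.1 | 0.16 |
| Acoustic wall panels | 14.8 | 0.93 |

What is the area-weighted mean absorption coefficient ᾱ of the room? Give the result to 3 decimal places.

0.500

Total surface area S = 529.9 sq m.
Weighted sum Σ Sα = 264.851.
ᾱ = A/S = 0.500.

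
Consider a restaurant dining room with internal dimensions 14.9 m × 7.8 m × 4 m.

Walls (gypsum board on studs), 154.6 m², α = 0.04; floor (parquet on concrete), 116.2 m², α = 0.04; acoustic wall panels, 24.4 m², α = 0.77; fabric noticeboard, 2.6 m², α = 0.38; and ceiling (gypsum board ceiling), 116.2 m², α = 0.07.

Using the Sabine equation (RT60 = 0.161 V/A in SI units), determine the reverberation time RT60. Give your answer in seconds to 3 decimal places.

1.932 s

Total absorption A = 154.6·0.04 + 116.2·0.04 + 24.4·0.77 + 2.6·0.38 + 116.2·0.07
  = 6.184 + 4.648 + 18.788 + 0.988 + 8.134 = 38.742 m² sabins.
Room volume: 464.88 m³.
T = 0.161 V/A = 0.161·464.88/38.742 = 1.932 s.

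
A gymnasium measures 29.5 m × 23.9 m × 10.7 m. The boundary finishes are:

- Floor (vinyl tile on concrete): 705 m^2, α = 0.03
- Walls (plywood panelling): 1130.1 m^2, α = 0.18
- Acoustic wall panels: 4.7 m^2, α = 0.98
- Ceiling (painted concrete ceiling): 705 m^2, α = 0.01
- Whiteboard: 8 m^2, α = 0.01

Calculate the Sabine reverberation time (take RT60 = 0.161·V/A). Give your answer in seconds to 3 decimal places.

Equivalent absorption area: A = 705·0.03 + 1130.1·0.18 + 4.7·0.98 + 705·0.01 + 8·0.01 = 236.304 m^2.
V = 29.5·23.9·10.7 = 7544.035 m³.
T = 0.161 V/A = 0.161·7544.035/236.304 = 5.140 s.

5.140 sec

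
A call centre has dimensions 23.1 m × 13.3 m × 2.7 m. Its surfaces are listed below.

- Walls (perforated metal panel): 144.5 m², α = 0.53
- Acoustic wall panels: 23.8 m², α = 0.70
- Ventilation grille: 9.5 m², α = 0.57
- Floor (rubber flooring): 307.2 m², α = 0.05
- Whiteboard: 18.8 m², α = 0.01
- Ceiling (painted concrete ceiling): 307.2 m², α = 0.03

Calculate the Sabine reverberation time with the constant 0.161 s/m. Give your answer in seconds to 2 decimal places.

1.08 s

Equivalent absorption area: A = 144.5×0.53 + 23.8×0.70 + 9.5×0.57 + 307.2×0.05 + 18.8×0.01 + 307.2×0.03 = 123.424 m².
Room volume: 829.521 m³.
RT60 = 0.161 · V / A = 0.161 × 829.521 / 123.424 = 1.08 s.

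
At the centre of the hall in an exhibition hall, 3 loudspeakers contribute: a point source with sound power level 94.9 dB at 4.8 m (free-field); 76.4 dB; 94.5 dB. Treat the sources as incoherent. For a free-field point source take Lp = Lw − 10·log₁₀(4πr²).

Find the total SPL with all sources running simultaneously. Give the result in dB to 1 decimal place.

94.6 dB

Source at 4.8 m: Lp = 94.9 − 10·log₁₀(4π·4.8²) = 94.9 − 10·log₁₀(289.529) = 70.3 dB.
Converting to relative power and adding: 10^(70.3/10) + 10^(76.4/10) + 10^(94.5/10) = 2.873e+09.
L_total = 10·log₁₀(2.873e+09) = 94.6 dB.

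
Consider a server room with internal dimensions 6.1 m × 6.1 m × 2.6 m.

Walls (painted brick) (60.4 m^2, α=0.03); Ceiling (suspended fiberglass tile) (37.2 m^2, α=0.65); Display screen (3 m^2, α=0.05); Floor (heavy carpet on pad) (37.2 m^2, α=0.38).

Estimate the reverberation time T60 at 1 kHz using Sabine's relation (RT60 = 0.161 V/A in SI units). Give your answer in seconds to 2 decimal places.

0.39 s

Equivalent absorption area: A = 60.4·0.03 + 37.2·0.65 + 3·0.05 + 37.2·0.38 = 40.278 m^2.
Volume V = 6.1 × 6.1 × 2.6 = 96.746 m³.
RT60 = 0.161 · V / A = 0.161 × 96.746 / 40.278 = 0.39 s.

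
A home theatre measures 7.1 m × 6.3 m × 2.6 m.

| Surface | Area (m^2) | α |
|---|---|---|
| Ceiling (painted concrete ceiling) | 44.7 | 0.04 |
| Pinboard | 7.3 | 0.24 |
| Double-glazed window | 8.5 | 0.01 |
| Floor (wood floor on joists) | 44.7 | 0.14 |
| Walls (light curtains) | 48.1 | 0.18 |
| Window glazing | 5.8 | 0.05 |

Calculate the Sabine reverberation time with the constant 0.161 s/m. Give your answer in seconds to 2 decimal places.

Equivalent absorption area: A = 44.7×0.04 + 7.3×0.24 + 8.5×0.01 + 44.7×0.14 + 48.1×0.18 + 5.8×0.05 = 18.831 m^2.
Room volume: 116.298 m³.
Sabine: RT60 = 0.161 × 116.298 / 18.831 = 0.99 s.

0.99 s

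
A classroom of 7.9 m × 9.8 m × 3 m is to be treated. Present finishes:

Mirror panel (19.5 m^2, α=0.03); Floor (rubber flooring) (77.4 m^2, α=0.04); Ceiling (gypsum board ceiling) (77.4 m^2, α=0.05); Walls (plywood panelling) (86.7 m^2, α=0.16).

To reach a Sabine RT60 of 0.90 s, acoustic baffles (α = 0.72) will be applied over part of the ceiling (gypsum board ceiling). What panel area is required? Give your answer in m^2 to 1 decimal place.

Summing Sᵢαᵢ: 0.585 + 3.096 + 3.870 + 13.872 → A₁ = 21.423 sabins.
Required A₂ = 0.161·232.26/0.90 = 41.549 sabins.
Absorption to add: 41.549 − 21.423 = 20.126 sabins.
Each m^2 of panel replacing the ceiling (gypsum board ceiling) adds (0.72 − 0.05) = 0.67 sabins.
Area = ΔA/Δα = 20.126/0.67 = 30.0 m^2.

30.0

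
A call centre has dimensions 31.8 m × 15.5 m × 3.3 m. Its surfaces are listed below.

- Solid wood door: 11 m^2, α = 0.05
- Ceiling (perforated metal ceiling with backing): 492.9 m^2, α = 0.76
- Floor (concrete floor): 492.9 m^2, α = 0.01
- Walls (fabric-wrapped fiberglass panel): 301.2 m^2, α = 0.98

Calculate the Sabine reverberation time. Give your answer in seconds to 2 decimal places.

0.39 seconds

Equivalent absorption area: A = 11×0.05 + 492.9×0.76 + 492.9×0.01 + 301.2×0.98 = 675.259 m^2.
V = 31.8·15.5·3.3 = 1626.57 m³.
Sabine: RT60 = 0.161 × 1626.57 / 675.259 = 0.39 s.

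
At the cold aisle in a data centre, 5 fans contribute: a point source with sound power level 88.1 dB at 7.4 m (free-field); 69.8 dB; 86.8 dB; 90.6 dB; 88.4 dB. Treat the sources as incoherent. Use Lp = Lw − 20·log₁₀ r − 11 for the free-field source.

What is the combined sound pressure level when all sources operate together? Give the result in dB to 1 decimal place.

Source at 7.4 m: Lp = 88.1 − 20·log₁₀(7.4) − 11 = 59.7 dB.
Converting to relative power and adding: 10^(59.7/10) + 10^(69.8/10) + 10^(86.8/10) + 10^(90.6/10) + 10^(88.4/10) = 2.329e+09.
Back to dB: 10·log₁₀ Σ = 93.7 dB.

93.7 dB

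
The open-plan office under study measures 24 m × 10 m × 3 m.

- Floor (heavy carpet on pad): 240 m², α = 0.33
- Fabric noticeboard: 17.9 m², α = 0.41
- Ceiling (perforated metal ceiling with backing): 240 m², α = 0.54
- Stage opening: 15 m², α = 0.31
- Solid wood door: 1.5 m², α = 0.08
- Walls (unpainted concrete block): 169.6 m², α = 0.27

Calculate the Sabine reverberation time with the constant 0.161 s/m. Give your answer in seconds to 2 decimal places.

0.43 s

Summing Sᵢαᵢ: 79.200 + 7.339 + 129.600 + 4.650 + 0.120 + 45.792 → A = 266.701 sabins.
Room volume: 720 m³.
T = 0.161 V/A = 0.161·720/266.701 = 0.43 s.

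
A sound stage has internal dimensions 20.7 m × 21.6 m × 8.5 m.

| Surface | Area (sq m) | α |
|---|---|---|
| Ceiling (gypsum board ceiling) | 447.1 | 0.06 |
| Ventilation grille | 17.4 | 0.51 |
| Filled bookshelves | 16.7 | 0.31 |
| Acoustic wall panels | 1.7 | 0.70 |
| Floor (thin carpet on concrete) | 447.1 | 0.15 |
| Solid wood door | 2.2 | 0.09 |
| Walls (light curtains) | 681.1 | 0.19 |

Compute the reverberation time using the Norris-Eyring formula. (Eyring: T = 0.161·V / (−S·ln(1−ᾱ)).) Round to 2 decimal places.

2.37 seconds

Total surface area S = 447.1 + 17.4 + 16.7 + 1.7 + 447.1 + 2.2 + 681.1 = 1613.3 sq m.
Absorption A = 447.1·0.06 + 17.4·0.51 + 16.7·0.31 + 1.7·0.70 + 447.1·0.15 + 2.2·0.09 + 681.1·0.19 = 238.739 sabins.
ᾱ = 238.739 / 1613.3 = 0.1480.
−S·ln(1−ᾱ) = −1613.3 × ln(1 − 0.1480) = 258.400.
V = 20.7 × 21.6 × 8.5 = 3800.52 m³.
T = 0.161·V/[−S·ln(1−ᾱ)] = 0.161·3800.52/258.400 = 2.37 s.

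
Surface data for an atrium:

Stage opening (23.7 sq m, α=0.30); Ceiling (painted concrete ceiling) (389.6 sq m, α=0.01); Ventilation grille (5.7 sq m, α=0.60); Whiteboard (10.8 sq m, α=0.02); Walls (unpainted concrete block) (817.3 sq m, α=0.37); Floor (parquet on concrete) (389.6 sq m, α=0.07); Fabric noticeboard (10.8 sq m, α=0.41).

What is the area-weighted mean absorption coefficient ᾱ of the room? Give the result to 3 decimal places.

0.212

Total surface area S = 1647.5 sq m.
Σ(Sᵢαᵢ) = 23.7·0.30 + 389.6·0.01 + 5.7·0.60 + 10.8·0.02 + 817.3·0.37 + 389.6·0.07 + 10.8·0.41 = 348.743.
ᾱ = 348.743 / 1647.5 = 0.212.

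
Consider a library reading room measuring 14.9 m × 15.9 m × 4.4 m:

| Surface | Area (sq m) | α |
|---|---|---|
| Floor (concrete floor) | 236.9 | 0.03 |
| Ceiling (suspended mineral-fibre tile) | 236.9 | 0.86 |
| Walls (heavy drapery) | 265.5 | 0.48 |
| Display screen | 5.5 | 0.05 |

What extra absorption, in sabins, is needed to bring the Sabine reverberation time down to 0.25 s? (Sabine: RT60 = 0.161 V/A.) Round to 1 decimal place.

Total absorption A₁ = 236.9·0.03 + 236.9·0.86 + 265.5·0.48 + 5.5·0.05
  = 7.107 + 203.734 + 127.440 + 0.275 = 338.556 sq m sabins.
For T = 0.25 s, need A₂ = 0.161·V/T = 0.161·1042.404/0.25 = 671.308 sabins.
ΔA = A₂ − A₁ = 671.308 − 338.556 = 332.8 sabins.

332.8 sabins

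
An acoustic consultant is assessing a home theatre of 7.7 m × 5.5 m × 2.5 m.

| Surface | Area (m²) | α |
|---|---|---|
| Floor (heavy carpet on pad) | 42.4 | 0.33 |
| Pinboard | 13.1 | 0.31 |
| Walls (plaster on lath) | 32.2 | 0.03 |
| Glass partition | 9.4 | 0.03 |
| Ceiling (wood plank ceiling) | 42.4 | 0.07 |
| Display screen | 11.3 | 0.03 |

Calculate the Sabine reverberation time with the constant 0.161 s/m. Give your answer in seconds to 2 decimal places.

Total absorption A = 42.4×0.33 + 13.1×0.31 + 32.2×0.03 + 9.4×0.03 + 42.4×0.07 + 11.3×0.03
  = 13.992 + 4.061 + 0.966 + 0.282 + 2.968 + 0.339 = 22.608 m² sabins.
V = 7.7·5.5·2.5 = 105.875 m³.
T = 0.161 V/A = 0.161·105.875/22.608 = 0.75 s.

0.75 s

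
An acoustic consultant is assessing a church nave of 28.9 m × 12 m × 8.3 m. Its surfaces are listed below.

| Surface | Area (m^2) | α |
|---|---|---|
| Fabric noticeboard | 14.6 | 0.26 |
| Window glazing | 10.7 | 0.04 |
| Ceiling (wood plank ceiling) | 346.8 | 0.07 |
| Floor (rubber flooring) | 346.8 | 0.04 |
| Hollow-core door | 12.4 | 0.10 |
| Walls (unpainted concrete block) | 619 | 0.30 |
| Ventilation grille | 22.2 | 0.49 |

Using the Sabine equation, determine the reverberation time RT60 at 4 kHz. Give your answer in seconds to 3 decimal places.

1.929 s

Equivalent absorption area: A = 14.6×0.26 + 10.7×0.04 + 346.8×0.07 + 346.8×0.04 + 12.4×0.10 + 619×0.30 + 22.2×0.49 = 240.190 m^2.
V = 28.9·12·8.3 = 2878.44 m³.
Sabine: RT60 = 0.161 × 2878.44 / 240.190 = 1.929 s.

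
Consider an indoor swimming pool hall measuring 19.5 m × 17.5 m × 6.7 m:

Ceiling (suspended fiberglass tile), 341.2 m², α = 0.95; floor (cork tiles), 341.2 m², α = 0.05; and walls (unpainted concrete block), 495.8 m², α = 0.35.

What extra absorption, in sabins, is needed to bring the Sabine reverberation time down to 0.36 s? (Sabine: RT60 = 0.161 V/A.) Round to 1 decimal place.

507.8 sabins

Equivalent absorption area: A₁ = 341.2*0.95 + 341.2*0.05 + 495.8*0.35 = 514.730 m².
V = 2286.375 m³. Required absorption A₂ = 0.161 × 2286.375 / 0.36 = 1022.518 sabins.
Shortfall: 1022.518 − 514.730 = 507.8 sabins.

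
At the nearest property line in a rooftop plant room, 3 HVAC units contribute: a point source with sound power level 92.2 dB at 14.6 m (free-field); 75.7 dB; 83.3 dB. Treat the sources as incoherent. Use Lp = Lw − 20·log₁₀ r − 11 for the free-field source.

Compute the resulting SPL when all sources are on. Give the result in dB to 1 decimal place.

84.0 dB

Source at 14.6 m: Lp = 92.2 − 20·log₁₀(14.6) − 11 = 57.9 dB.
Sum in the linear (power) domain: Σ 10^(Lᵢ/10) = 10^(57.9/10) + 10^(75.7/10) + 10^(83.3/10) = 2.516e+08.
L_total = 10·log₁₀(2.516e+08) = 84.0 dB.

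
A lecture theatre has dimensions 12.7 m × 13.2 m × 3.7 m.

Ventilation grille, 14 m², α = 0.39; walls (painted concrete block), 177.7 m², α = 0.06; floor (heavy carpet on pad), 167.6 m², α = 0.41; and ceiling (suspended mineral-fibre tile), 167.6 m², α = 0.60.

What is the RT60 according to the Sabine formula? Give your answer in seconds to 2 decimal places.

0.54 s

A = Σ Sᵢαᵢ = 14×0.39 + 177.7×0.06 + 167.6×0.41 + 167.6×0.60 = 185.398 sabins.
Room volume: 620.268 m³.
T = 0.161 V/A = 0.161·620.268/185.398 = 0.54 s.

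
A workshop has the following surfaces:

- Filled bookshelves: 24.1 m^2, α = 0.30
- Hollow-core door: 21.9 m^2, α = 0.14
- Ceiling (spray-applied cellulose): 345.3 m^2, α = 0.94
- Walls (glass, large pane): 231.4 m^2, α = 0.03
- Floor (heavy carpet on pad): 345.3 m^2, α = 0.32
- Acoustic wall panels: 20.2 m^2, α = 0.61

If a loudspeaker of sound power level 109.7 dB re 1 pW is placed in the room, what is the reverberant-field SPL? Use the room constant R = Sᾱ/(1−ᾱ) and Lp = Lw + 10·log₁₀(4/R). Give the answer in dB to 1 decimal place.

A = 464.638 sabins; S = 988.2 m^2.
ᾱ = 0.4702, so room constant R = A/(1−ᾱ) = 877.006 m^2.
Lp = 109.7 + 10·log₁₀(4/877.006) = 109.7 + (-23.41) = 86.3 dB.

86.3 dB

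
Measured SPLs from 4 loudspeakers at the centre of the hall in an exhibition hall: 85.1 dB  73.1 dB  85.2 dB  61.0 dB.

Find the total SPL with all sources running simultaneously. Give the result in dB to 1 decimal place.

88.3 dB

Σ 10^(Lᵢ/10) = 6.764e+08.
Back to dB: 10·log₁₀ Σ = 88.3 dB.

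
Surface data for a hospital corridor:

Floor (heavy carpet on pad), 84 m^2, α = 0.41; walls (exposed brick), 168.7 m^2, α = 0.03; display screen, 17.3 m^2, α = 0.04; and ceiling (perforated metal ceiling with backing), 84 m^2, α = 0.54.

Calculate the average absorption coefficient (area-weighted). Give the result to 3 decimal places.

Total surface area S = 354.0 m^2.
Weighted sum Σ Sα = 85.553.
ᾱ = 85.553 / 354.0 = 0.242.

0.242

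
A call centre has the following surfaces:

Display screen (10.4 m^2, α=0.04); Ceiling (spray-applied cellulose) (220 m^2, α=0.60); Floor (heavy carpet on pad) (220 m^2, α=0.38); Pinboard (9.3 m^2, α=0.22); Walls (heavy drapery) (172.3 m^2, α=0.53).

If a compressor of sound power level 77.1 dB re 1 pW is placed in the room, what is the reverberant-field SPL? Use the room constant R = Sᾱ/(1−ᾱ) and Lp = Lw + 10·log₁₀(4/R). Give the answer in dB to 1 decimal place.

55.3 dB

Σ(Sᵢαᵢ) = 10.4·0.04 + 220·0.60 + 220·0.38 + 9.3·0.22 + 172.3·0.53 = 309.381; total area S = 632.0 m^2.
ᾱ = 309.381/632.0 = 0.4895; R = Sᾱ/(1−ᾱ) = 309.381/(1−0.4895) = 606.035 m^2.
Lp = 77.1 + 10·log₁₀(4/606.035) = 77.1 + (-21.80) = 55.3 dB.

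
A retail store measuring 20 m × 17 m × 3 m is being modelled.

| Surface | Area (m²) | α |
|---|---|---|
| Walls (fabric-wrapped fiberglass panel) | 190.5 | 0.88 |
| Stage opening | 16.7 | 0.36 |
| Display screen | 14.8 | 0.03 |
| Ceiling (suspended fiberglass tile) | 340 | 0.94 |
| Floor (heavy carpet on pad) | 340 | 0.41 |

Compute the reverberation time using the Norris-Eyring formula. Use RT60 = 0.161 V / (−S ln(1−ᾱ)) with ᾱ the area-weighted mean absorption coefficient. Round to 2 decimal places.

S = Σ Sᵢ = 902.0 m².
Σ(Sᵢαᵢ) = 190.5·0.88 + 16.7·0.36 + 14.8·0.03 + 340·0.94 + 340·0.41 = 633.096.
ᾱ = 633.096 / 902.0 = 0.7019.
−S·ln(1−ᾱ) = −902.0 × ln(1 − 0.7019) = 1091.714.
V = 20 × 17 × 3 = 1020 m³.
RT60 = 0.161 × 1020 / 1091.714 = 0.15 s.

0.15 sec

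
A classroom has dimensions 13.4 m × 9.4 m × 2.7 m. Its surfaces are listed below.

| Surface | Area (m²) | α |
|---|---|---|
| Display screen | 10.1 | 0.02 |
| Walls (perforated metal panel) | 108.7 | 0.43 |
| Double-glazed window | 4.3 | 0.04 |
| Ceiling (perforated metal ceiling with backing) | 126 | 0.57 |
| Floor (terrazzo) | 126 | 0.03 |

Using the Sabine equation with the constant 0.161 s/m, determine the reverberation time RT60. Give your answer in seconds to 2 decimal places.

Total absorption A = 10.1×0.02 + 108.7×0.43 + 4.3×0.04 + 126×0.57 + 126×0.03
  = 0.202 + 46.741 + 0.172 + 71.820 + 3.780 = 122.715 m² sabins.
Volume V = 13.4 × 9.4 × 2.7 = 340.092 m³.
RT60 = 0.161 · V / A = 0.161 × 340.092 / 122.715 = 0.45 s.

0.45 s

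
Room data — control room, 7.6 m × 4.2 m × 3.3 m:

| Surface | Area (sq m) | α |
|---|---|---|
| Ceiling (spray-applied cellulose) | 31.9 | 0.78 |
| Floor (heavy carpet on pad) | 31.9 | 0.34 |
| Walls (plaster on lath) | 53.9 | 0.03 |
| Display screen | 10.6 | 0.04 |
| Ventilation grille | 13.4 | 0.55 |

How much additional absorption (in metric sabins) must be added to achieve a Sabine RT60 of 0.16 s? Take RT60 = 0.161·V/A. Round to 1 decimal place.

60.9 sabins

Summing Sᵢαᵢ: 24.882 + 10.846 + 1.617 + 0.424 + 7.370 → A₁ = 45.139 sabins.
V = 105.336 m³. Required absorption A₂ = 0.161 × 105.336 / 0.16 = 105.994 sabins.
Additional absorption ΔA = 105.994 − 45.139 = 60.9 sabins.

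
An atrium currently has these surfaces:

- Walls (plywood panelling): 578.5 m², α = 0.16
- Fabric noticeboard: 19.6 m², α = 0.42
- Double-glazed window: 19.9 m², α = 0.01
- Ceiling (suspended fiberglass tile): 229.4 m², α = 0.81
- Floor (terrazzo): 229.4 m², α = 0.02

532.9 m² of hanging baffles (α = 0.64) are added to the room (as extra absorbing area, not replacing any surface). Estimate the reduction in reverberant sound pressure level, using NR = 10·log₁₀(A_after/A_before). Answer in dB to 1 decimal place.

3.4 dB

Summing Sᵢαᵢ: 92.560 + 8.232 + 0.199 + 185.814 + 4.588 → A_before = 291.393 sabins.
Added absorption = 532.9 × 0.64 = 341.056 sabins.
New total A_after = 632.449 sabins.
NR = 10·log₁₀(632.449/291.393) = 3.4 dB.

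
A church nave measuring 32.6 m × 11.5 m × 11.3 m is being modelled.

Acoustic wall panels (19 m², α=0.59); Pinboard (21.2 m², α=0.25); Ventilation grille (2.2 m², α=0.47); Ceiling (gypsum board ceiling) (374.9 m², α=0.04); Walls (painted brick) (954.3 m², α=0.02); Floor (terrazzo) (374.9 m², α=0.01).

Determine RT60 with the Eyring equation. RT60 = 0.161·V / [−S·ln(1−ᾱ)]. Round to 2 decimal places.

12.12 sec

S = Σ Sᵢ = 1746.5 m².
Absorption A = 19·0.59 + 21.2·0.25 + 2.2·0.47 + 374.9·0.04 + 954.3·0.02 + 374.9·0.01 = 55.375 sabins.
Mean coefficient ᾱ = A/S = 0.0317.
−S·ln(1−ᾱ) = −1746.5 × ln(1 − 0.0317) = 56.261.
V = 32.6 × 11.5 × 11.3 = 4236.37 m³.
RT60 = 0.161 × 4236.37 / 56.261 = 12.12 s.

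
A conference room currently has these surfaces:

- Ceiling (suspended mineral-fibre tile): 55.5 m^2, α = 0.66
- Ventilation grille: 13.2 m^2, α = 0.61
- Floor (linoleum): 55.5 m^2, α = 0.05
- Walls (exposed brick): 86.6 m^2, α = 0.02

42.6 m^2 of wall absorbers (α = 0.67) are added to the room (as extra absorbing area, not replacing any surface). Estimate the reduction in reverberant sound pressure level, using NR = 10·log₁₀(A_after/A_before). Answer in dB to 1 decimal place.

2.0 dB

Summing Sᵢαᵢ: 36.630 + 8.052 + 2.775 + 1.732 → A_before = 49.189 sabins.
Treatment contributes 42.6·0.67 = 28.542 sabins.
A_after = 49.189 + 28.542 = 77.731 sabins.
Reduction = 10 log₁₀(A_after/A_before) = 10 log₁₀(1.5803) = 2.0 dB.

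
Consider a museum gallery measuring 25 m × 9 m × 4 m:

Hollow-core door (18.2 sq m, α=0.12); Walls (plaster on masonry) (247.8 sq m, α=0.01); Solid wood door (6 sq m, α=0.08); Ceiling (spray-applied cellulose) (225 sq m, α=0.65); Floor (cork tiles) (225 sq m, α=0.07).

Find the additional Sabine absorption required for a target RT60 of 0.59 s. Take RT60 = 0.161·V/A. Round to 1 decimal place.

78.5 sabins

A₁ = Σ Sᵢαᵢ = 18.2×0.12 + 247.8×0.01 + 6×0.08 + 225×0.65 + 225×0.07 = 167.142 sabins.
V = 900 m³. Required absorption A₂ = 0.161 × 900 / 0.59 = 245.593 sabins.
Additional absorption ΔA = 245.593 − 167.142 = 78.5 sabins.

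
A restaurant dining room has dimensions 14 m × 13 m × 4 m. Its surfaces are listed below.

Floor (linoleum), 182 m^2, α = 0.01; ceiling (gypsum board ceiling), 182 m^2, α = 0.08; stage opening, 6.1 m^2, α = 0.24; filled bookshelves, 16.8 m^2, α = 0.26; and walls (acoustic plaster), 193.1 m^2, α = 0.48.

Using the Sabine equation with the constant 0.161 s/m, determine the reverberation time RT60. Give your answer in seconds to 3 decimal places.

1.020 seconds

A = Σ Sᵢαᵢ = 182×0.01 + 182×0.08 + 6.1×0.24 + 16.8×0.26 + 193.1×0.48 = 114.900 sabins.
Room volume: 728 m³.
T = 0.161 V/A = 0.161·728/114.900 = 1.020 s.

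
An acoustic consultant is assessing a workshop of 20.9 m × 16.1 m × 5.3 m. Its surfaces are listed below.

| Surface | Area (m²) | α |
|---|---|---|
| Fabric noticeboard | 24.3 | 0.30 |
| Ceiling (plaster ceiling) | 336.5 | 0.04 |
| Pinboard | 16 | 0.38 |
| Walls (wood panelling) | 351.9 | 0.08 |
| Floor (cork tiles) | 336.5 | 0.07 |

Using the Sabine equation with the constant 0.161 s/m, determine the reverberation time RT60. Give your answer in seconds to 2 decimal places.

A = Σ Sᵢαᵢ = 24.3×0.30 + 336.5×0.04 + 16×0.38 + 351.9×0.08 + 336.5×0.07 = 78.537 sabins.
Room volume: 1783.397 m³.
Sabine: RT60 = 0.161 × 1783.397 / 78.537 = 3.66 s.

3.66 s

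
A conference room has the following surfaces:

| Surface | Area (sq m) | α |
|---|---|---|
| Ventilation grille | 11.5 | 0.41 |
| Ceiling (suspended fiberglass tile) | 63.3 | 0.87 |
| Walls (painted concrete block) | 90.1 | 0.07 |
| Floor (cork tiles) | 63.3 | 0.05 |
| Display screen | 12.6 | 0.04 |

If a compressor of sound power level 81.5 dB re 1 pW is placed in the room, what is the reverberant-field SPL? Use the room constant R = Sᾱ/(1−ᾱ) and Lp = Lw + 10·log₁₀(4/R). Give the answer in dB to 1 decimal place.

67.6 dB

Σ(Sᵢαᵢ) = 11.5·0.41 + 63.3·0.87 + 90.1·0.07 + 63.3·0.05 + 12.6·0.04 = 69.762; total area S = 240.8 sq m.
ᾱ = 0.2897, so room constant R = A/(1−ᾱ) = 98.215 sq m.
Lp = 81.5 + 10·log₁₀(4/98.215) = 81.5 + (-13.90) = 67.6 dB.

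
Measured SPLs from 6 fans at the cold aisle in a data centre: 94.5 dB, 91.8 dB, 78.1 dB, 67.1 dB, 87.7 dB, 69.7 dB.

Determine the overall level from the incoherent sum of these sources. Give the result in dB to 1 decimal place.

Σ 10^(Lᵢ/10) = 5e+09.
Combined level = 10 log₁₀(5e+09) = 97.0 dB.

97.0 dB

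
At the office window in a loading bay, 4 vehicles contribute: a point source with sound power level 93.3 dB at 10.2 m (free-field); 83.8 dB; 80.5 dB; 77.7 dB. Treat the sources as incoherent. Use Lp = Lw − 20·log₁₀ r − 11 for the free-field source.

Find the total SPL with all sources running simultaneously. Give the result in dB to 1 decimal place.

86.2 dB

Source at 10.2 m: Lp = 93.3 − 20·log₁₀(10.2) − 11 = 62.1 dB.
Sum in the linear (power) domain: Σ 10^(Lᵢ/10) = 10^(62.1/10) + 10^(83.8/10) + 10^(80.5/10) + 10^(77.7/10) = 4.126e+08.
Back to dB: 10·log₁₀ Σ = 86.2 dB.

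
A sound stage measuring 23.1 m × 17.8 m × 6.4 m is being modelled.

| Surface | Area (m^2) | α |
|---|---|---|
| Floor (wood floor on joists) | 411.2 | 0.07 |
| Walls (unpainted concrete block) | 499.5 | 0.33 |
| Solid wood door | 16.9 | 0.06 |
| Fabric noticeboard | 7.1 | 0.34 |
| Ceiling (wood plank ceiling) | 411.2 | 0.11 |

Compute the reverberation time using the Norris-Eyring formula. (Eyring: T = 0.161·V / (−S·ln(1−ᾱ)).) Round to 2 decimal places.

S = Σ Sᵢ = 1345.9 m^2.
Absorption A = 411.2·0.07 + 499.5·0.33 + 16.9·0.06 + 7.1·0.34 + 411.2·0.11 = 242.279 sabins.
ᾱ = 242.279 / 1345.9 = 0.1800.
−S·ln(1−ᾱ) = −1345.9 × ln(1 − 0.1800) = 267.095.
V = 23.1 × 17.8 × 6.4 = 2631.552 m³.
RT60 = 0.161 × 2631.552 / 267.095 = 1.59 s.

1.59 sec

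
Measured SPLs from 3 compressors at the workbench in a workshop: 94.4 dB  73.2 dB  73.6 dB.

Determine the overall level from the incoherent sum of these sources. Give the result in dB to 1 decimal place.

94.5 dB

Converting to relative power and adding: 10^(94.4/10) + 10^(73.2/10) + 10^(73.6/10) = 2.798e+09.
L_total = 10·log₁₀(2.798e+09) = 94.5 dB.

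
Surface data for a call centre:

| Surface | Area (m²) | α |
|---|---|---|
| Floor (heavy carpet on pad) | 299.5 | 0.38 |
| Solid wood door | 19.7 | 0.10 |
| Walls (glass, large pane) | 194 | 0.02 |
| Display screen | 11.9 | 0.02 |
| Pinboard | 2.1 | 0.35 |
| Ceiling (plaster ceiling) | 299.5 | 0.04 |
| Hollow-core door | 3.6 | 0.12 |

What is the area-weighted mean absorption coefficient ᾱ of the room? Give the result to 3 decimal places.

0.160

S = Σ Sᵢ = 299.5 + 19.7 + 194 + 11.9 + 2.1 + 299.5 + 3.6 = 830.3 m².
Weighted sum Σ Sα = 133.045.
ᾱ = A/S = 0.160.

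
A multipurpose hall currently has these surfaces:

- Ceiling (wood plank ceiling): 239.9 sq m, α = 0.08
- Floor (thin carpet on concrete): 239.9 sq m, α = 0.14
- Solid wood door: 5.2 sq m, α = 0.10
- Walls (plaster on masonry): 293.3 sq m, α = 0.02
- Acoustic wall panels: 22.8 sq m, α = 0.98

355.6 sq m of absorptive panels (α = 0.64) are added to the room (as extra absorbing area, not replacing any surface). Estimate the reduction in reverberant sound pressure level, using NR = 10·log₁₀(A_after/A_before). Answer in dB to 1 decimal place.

Equivalent absorption area: A_before = 239.9·0.08 + 239.9·0.14 + 5.2·0.10 + 293.3·0.02 + 22.8·0.98 = 81.508 sq m.
Added absorption = 355.6 × 0.64 = 227.584 sabins.
New total A_after = 309.092 sabins.
Reduction = 10 log₁₀(A_after/A_before) = 10 log₁₀(3.7922) = 5.8 dB.

5.8 dB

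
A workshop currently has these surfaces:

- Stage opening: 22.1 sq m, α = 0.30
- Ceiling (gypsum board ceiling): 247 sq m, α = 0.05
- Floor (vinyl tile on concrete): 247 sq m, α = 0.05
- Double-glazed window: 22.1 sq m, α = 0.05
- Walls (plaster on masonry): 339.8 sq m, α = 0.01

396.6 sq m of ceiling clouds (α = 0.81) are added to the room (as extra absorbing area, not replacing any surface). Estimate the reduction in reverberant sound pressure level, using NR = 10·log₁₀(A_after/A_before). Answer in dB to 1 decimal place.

Equivalent absorption area: A_before = 22.1*0.30 + 247*0.05 + 247*0.05 + 22.1*0.05 + 339.8*0.01 = 35.833 sq m.
Treatment contributes 396.6·0.81 = 321.246 sabins.
A_after = 35.833 + 321.246 = 357.079 sabins.
Reduction = 10 log₁₀(A_after/A_before) = 10 log₁₀(9.9651) = 10.0 dB.

10.0 dB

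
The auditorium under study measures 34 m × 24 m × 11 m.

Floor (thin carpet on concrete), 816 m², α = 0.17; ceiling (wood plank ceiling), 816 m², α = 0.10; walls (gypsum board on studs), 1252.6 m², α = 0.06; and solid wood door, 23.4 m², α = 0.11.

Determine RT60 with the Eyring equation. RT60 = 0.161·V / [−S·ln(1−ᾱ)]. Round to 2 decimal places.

4.60 seconds

S = Σ Sᵢ = 2908.0 m².
Σ(Sᵢαᵢ) = 816·0.17 + 816·0.10 + 1252.6·0.06 + 23.4·0.11 = 298.050.
ᾱ = 298.050 / 2908.0 = 0.1025.
Eyring denominator: −S ln(1−ᾱ) = 314.477.
V = 34 × 24 × 11 = 8976 m³.
RT60 = 0.161 × 8976 / 314.477 = 4.60 s.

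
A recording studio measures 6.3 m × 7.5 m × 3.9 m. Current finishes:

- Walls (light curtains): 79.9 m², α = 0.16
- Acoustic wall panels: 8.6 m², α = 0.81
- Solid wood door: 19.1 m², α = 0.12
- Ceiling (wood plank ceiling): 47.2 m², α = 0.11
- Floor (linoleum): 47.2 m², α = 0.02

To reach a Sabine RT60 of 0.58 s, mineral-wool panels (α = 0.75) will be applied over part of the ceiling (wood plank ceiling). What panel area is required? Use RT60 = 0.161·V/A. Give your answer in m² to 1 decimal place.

A₁ = Σ Sᵢαᵢ = 79.9·0.16 + 8.6·0.81 + 19.1·0.12 + 47.2·0.11 + 47.2·0.02 = 28.178 sabins.
Required A₂ = 0.161·184.275/0.58 = 51.152 sabins.
ΔA needed = 51.152 − 28.178 = 22.974 sabins.
Each m² of panel replacing the ceiling (wood plank ceiling) adds (0.75 − 0.11) = 0.64 sabins.
Panel area = 22.974 / 0.64 = 35.9 m².

35.9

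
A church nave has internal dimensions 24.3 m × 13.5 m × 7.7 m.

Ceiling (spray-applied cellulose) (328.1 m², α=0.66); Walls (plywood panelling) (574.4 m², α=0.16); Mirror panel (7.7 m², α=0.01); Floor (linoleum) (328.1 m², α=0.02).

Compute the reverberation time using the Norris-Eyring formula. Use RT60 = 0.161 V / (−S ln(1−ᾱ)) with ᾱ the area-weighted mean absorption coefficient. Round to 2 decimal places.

1.12 sec

Total surface area S = 328.1 + 574.4 + 7.7 + 328.1 = 1238.3 m².
Σ(Sᵢαᵢ) = 328.1×0.66 + 574.4×0.16 + 7.7×0.01 + 328.1×0.02 = 315.089.
ᾱ = 315.089 / 1238.3 = 0.2545.
Eyring denominator: −S ln(1−ᾱ) = 363.689.
V = 24.3 × 13.5 × 7.7 = 2525.985 m³.
RT60 = 0.161 × 2525.985 / 363.689 = 1.12 s.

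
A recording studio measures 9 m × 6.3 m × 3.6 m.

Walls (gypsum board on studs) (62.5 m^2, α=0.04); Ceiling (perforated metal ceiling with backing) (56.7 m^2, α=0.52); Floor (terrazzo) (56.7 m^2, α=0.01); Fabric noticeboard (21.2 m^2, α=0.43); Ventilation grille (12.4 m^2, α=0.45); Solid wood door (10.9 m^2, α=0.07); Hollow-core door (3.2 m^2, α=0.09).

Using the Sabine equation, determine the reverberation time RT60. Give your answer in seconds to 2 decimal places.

0.68 seconds

A = Σ Sᵢαᵢ = 62.5×0.04 + 56.7×0.52 + 56.7×0.01 + 21.2×0.43 + 12.4×0.45 + 10.9×0.07 + 3.2×0.09 = 48.298 sabins.
Volume V = 9 × 6.3 × 3.6 = 204.12 m³.
Sabine: RT60 = 0.161 × 204.12 / 48.298 = 0.68 s.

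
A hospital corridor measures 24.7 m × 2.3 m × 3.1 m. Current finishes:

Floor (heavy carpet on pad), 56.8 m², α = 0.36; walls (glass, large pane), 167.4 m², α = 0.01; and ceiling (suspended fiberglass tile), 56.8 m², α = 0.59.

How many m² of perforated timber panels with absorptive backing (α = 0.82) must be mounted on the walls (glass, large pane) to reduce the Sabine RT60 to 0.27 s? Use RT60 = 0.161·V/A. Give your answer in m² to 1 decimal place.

61.0

A₁ = Σ Sᵢαᵢ = 56.8×0.36 + 167.4×0.01 + 56.8×0.59 = 55.634 sabins.
Required A₂ = 0.161·176.111/0.27 = 105.014 sabins.
Absorption to add: 105.014 − 55.634 = 49.380 sabins.
Net gain per m²: Δα = 0.82 − 0.01 = 0.81.
Panel area = 49.380 / 0.81 = 61.0 m².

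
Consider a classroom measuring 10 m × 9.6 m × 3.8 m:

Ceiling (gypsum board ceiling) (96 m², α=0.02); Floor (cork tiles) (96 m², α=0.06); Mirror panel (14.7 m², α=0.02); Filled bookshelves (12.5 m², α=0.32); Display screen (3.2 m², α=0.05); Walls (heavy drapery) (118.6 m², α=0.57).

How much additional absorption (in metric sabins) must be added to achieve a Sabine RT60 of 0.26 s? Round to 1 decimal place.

Equivalent absorption area: A₁ = 96·0.02 + 96·0.06 + 14.7·0.02 + 12.5·0.32 + 3.2·0.05 + 118.6·0.57 = 79.736 m².
Target A₂ = 0.161·364.8/0.26 = 225.895 sabins (V = 364.8 m³).
ΔA = A₂ − A₁ = 225.895 − 79.736 = 146.2 sabins.

146.2 sabins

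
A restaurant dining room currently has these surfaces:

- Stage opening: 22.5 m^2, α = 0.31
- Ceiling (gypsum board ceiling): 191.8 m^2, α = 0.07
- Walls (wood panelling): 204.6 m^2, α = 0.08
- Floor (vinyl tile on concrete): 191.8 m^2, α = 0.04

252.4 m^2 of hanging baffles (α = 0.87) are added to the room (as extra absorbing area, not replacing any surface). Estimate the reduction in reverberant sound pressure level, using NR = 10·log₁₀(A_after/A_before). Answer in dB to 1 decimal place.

Summing Sᵢαᵢ: 6.975 + 13.426 + 16.368 + 7.672 → A_before = 44.441 sabins.
Added absorption = 252.4 × 0.87 = 219.588 sabins.
New total A_after = 264.029 sabins.
NR = 10·log₁₀(264.029/44.441) = 7.7 dB.

7.7 dB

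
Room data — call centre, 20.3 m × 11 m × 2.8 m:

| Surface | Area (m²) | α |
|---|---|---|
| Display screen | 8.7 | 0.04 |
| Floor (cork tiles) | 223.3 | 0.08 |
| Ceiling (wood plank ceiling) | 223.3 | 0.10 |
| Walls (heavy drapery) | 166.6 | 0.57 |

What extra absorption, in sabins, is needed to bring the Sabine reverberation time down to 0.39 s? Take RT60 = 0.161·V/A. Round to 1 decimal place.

Summing Sᵢαᵢ: 0.348 + 17.864 + 22.330 + 94.962 → A₁ = 135.504 sabins.
Target A₂ = 0.161·625.24/0.39 = 258.112 sabins (V = 625.24 m³).
Additional absorption ΔA = 258.112 − 135.504 = 122.6 sabins.

122.6 sabins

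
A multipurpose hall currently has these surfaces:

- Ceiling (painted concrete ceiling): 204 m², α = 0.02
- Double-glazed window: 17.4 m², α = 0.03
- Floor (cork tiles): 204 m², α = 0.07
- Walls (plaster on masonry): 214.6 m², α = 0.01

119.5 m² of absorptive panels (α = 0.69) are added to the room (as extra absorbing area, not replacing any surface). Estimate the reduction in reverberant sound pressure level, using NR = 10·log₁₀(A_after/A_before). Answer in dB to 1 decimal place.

Total absorption A_before = 204×0.02 + 17.4×0.03 + 204×0.07 + 214.6×0.01
  = 4.080 + 0.522 + 14.280 + 2.146 = 21.028 m² sabins.
Added absorption = 119.5 × 0.69 = 82.455 sabins.
New total A_after = 103.483 sabins.
Reduction = 10 log₁₀(A_after/A_before) = 10 log₁₀(4.9212) = 6.9 dB.

6.9 dB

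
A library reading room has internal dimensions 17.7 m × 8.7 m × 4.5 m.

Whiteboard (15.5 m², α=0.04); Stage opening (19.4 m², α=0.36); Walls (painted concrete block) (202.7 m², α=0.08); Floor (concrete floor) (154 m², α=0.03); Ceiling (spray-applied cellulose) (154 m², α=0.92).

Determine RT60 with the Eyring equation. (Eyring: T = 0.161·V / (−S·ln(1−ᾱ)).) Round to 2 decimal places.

0.55 sec

S = Σ Sᵢ = 545.6 m².
Absorption A = 15.5·0.04 + 19.4·0.36 + 202.7·0.08 + 154·0.03 + 154·0.92 = 170.120 sabins.
ᾱ = 170.120 / 545.6 = 0.3118.
−S·ln(1−ᾱ) = −545.6 × ln(1 − 0.3118) = 203.878.
V = 17.7 × 8.7 × 4.5 = 692.955 m³.
T = 0.161·V/[−S·ln(1−ᾱ)] = 0.161·692.955/203.878 = 0.55 s.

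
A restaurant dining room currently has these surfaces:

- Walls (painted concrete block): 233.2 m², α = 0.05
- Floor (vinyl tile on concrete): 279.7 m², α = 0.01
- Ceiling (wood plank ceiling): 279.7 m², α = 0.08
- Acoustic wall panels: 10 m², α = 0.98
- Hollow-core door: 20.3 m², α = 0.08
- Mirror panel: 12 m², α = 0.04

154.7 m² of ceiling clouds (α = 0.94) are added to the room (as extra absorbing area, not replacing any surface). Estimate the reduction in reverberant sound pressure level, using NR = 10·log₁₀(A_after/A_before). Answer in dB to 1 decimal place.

6.0 dB

Equivalent absorption area: A_before = 233.2×0.05 + 279.7×0.01 + 279.7×0.08 + 10×0.98 + 20.3×0.08 + 12×0.04 = 48.737 m².
Added absorption = 154.7 × 0.94 = 145.418 sabins.
A_after = 48.737 + 145.418 = 194.155 sabins.
NR = 10·log₁₀(194.155/48.737) = 6.0 dB.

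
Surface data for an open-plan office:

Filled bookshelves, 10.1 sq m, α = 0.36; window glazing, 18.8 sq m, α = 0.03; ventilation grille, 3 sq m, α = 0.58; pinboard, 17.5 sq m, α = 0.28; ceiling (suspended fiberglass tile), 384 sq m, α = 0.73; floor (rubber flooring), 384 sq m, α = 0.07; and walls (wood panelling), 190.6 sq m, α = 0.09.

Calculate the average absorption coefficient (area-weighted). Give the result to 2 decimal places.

S = Σ Sᵢ = 10.1 + 18.8 + 3 + 17.5 + 384 + 384 + 190.6 = 1008.0 sq m.
Σ(Sᵢαᵢ) = 10.1*0.36 + 18.8*0.03 + 3*0.58 + 17.5*0.28 + 384*0.73 + 384*0.07 + 190.6*0.09 = 335.194.
ᾱ = 335.194 / 1008.0 = 0.33.

0.33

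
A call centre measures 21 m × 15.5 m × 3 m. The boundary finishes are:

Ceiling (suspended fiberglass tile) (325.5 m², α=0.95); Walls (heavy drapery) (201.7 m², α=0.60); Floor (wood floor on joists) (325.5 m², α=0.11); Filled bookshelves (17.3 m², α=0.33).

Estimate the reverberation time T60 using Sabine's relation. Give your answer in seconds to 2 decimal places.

0.33 seconds

Equivalent absorption area: A = 325.5·0.95 + 201.7·0.60 + 325.5·0.11 + 17.3·0.33 = 471.759 m².
Volume V = 21 × 15.5 × 3 = 976.5 m³.
Sabine: RT60 = 0.161 × 976.5 / 471.759 = 0.33 s.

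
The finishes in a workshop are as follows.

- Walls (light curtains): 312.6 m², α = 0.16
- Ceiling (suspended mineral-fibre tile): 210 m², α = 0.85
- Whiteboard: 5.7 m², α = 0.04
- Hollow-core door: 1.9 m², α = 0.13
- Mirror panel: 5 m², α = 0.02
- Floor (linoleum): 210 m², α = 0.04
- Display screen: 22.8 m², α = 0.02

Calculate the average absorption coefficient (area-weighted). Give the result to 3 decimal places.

0.310

S = Σ Sᵢ = 312.6 + 210 + 5.7 + 1.9 + 5 + 210 + 22.8 = 768.0 m².
Σ(Sᵢαᵢ) = 312.6·0.16 + 210·0.85 + 5.7·0.04 + 1.9·0.13 + 5·0.02 + 210·0.04 + 22.8·0.02 = 237.947.
ᾱ = 237.947 / 768.0 = 0.310.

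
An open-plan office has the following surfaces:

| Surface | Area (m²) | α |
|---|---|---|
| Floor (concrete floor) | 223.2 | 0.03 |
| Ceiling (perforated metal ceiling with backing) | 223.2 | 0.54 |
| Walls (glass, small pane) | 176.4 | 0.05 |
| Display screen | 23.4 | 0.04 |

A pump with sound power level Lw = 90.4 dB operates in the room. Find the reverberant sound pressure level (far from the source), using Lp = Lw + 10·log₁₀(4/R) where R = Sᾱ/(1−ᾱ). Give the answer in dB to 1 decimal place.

Σ(Sᵢαᵢ) = 223.2·0.03 + 223.2·0.54 + 176.4·0.05 + 23.4·0.04 = 136.980; total area S = 646.2 m².
ᾱ = 0.2120, so room constant R = A/(1−ᾱ) = 173.832 m².
Lp = 90.4 + 10·log₁₀(4/173.832) = 90.4 + (-16.38) = 74.0 dB.

74.0 dB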